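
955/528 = 1 + 427/528≈1.81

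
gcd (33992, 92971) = 1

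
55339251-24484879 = 30854372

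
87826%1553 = 858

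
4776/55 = 86+46/55 ≈ 86.84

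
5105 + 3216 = 8321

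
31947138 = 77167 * 414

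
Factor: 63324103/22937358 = 2^(-1) * 3^(-1) * 31^1 * 83^1 * 149^(-1) * 24611^1 * 25657^(-1)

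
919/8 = 114 + 7/8 ≈ 114.88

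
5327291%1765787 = 29930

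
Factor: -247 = -1*13^1*19^1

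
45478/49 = 928+6/49 ≈ 928.12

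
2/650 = 1/325 ≈ 0.00308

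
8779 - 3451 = 5328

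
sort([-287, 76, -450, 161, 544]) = [-450, -287, 76, 161, 544]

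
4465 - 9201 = -4736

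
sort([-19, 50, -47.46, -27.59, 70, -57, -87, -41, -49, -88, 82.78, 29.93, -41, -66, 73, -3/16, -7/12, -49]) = [-88, -87, -66, -57, -49, -49, -47.46, -41, -41, -27.59, -19, -7/12, -3/16, 29.93, 50, 70, 73, 82.78]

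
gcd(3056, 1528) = 1528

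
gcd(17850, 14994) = 714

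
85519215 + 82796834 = 168316049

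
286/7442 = 143/3721 ≈ 0.0384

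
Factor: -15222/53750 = -1*3^1*5^(-4)*59^1 = -177/625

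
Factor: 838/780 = 2^(-1) * 3^(-1) * 5^(-1) * 13^(-1) * 419^1 = 419/390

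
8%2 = 0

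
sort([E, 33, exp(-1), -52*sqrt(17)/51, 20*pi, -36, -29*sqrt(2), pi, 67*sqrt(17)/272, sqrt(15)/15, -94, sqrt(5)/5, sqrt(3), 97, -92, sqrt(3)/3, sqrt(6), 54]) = [-94, -92, -29*sqrt(2), -36, -52*sqrt(17)/51, sqrt(15)/15, exp(-1), sqrt(5)/5, sqrt(3)/3, 67*sqrt(17)/272, sqrt(3), sqrt(6), E, pi, 33, 54, 20*pi, 97]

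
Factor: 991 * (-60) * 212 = -1 * 2^4 * 3^1 * 5^1 * 53^1 * 991^1 = -12605520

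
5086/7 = 726 + 4/7 ≈ 726.57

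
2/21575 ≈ 0.0000927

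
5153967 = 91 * 56637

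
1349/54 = 24 + 53/54≈24.98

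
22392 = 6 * 3732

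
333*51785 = 17244405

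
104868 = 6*17478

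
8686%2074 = 390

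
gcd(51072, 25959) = 3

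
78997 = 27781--51216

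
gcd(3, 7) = 1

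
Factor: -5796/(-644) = 3^2 = 9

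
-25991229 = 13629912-39621141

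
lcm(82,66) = 2706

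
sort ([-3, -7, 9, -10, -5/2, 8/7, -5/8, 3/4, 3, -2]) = [-10, -7, -3, -5/2, -2, -5/8, 3/4, 8/7, 3, 9]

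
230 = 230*1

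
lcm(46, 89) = 4094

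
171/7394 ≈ 0.0231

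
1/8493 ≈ 0.000118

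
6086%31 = 10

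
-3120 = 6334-9454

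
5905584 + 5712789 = 11618373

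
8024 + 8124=16148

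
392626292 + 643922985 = 1036549277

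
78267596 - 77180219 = 1087377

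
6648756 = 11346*586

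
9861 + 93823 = 103684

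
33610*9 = 302490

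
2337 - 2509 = -172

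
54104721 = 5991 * 9031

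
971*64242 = 62378982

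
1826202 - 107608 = 1718594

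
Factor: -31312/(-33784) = 2^1*19^1*41^(-1) = 38/41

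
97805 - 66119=31686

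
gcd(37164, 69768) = 228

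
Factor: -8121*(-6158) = 2^1*3^1*2707^1*3079^1 = 50009118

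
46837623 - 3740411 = 43097212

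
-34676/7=-4953-5/7 ≈ -4953.71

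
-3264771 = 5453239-8718010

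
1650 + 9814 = 11464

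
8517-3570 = 4947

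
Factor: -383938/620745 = -1 * 2^1 * 3^(-1) * 5^(-1) * 29^(-1) * 1427^(-1) * 191969^1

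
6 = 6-0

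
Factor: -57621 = -1*3^1*19207^1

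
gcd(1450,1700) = 50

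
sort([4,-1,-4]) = [-4,-1,4]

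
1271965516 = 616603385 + 655362131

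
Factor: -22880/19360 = -1*11^(-1)*13^1 = -13/11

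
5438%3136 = 2302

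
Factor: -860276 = -1*2^2*431^1*499^1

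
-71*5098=-361958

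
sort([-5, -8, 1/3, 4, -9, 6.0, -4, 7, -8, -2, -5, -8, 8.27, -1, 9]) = [-9, -8, -8, -8, -5, -5, -4, -2, -1, 1/3, 4, 6.0, 7, 8.27, 9]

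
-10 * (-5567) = 55670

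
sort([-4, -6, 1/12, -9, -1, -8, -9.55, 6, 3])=[-9.55, -9, -8, -6, -4, -1, 1/12, 3, 6]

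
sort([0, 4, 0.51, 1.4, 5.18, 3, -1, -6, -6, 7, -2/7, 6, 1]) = [-6, -6, -1, -2/7, 0, 0.51, 1, 1.4, 3, 4, 5.18, 6, 7]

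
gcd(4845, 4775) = 5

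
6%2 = 0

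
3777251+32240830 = 36018081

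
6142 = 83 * 74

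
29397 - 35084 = -5687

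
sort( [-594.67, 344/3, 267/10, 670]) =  [-594.67, 267/10, 344/3, 670]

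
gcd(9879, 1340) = 1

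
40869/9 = 4541 = 4541.00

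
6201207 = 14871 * 417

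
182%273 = 182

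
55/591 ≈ 0.0931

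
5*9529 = 47645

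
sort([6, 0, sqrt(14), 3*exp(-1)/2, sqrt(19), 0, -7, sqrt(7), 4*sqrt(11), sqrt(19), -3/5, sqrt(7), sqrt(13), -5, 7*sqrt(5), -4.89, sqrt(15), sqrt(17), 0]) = [-7, -5, -4.89, -3/5, 0, 0, 0, 3*exp(-1)/2, sqrt(7), sqrt(7), sqrt(13), sqrt(14), sqrt(15), sqrt(17), sqrt(19), sqrt(19), 6, 4*sqrt(11), 7*sqrt(5)]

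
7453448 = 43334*172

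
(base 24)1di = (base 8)1612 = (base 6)4110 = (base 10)906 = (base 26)18m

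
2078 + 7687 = 9765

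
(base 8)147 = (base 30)3d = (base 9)124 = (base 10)103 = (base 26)3p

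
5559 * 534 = 2968506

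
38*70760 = 2688880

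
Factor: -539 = -1 * 7^2 * 11^1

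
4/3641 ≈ 0.00110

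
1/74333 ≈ 0.0000135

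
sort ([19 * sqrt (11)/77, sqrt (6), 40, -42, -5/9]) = [-42, -5/9, 19 * sqrt (11)/77, sqrt (6), 40]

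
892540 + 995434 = 1887974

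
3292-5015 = -1723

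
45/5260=9/1052≈0.00856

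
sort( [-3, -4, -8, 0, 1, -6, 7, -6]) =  [-8, -6, -6, -4, -3, 0, 1, 7]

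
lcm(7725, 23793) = 594825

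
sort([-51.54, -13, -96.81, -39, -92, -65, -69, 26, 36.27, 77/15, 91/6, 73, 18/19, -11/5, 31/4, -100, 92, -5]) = [-100, -96.81, -92, -69, -65, -51.54, -39, -13, -5, -11/5, 18/19, 77/15, 31/4, 91/6, 26, 36.27, 73, 92]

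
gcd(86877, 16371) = 9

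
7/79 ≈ 0.0886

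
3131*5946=18616926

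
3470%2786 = 684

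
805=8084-7279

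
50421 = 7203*7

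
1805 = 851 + 954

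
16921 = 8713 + 8208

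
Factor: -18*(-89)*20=2^3*3^2*5^1*89^1=32040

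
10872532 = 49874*218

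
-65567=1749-67316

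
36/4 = 9 = 9.00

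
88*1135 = 99880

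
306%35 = 26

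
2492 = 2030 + 462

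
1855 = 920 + 935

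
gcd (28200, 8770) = 10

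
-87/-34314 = 29/11438 ≈ 0.00254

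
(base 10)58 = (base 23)2c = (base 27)24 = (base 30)1s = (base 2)111010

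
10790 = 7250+3540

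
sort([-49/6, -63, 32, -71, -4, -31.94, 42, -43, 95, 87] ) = [-71, -63, -43, -31.94, -49/6, -4, 32, 42, 87, 95] 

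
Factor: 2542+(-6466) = -1 * 2^2 * 3^2 * 109^1 = -3924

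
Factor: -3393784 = -1*2^3*424223^1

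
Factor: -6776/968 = -1 * 7^1 = -7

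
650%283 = 84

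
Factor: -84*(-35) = 2^2*3^1*5^1*7^2 = 2940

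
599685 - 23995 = 575690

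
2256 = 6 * 376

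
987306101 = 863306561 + 123999540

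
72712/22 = 36356/11 ≈ 3305.09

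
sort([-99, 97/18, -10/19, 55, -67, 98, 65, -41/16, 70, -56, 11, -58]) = [-99, -67, -58, -56, -41/16, -10/19, 97/18, 11, 55, 65, 70, 98]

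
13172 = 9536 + 3636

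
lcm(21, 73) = 1533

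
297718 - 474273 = -176555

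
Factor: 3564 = 2^2*3^4*11^1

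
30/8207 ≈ 0.00366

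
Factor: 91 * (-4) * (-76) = 2^4 * 7^1 * 13^1 * 19^1 = 27664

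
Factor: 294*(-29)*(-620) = 2^3*3^1*5^1*7^2*29^1*31^1 = 5286120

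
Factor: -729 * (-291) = 3^7 * 97^1 = 212139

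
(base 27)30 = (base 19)45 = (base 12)69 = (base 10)81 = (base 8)121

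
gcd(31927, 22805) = 4561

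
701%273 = 155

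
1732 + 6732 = 8464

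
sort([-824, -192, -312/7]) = [-824, -192, -312/7]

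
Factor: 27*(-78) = -1*2^1*3^4*13^1 = -2106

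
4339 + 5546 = 9885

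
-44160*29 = -1280640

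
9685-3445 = 6240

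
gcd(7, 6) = 1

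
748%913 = 748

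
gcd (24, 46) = 2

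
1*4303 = 4303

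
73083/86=849 + 69/86 ≈ 849.80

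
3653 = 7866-4213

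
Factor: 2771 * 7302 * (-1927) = -1 * 2^1 * 3^1 * 17^1 * 41^1 * 47^1 * 163^1 * 1217^1 = -38990613534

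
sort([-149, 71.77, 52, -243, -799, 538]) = [-799, -243, -149, 52, 71.77, 538]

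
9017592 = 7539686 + 1477906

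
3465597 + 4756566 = 8222163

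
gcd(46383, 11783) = 1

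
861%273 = 42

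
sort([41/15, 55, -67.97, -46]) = [-67.97, -46, 41/15, 55]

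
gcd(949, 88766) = 1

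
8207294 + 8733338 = 16940632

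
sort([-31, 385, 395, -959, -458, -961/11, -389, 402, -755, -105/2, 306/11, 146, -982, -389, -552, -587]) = [-982, -959, -755, -587, -552, -458, -389, -389, -961/11, -105/2, -31, 306/11, 146, 385, 395, 402]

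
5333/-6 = -888 - 5/6 ≈ -888.83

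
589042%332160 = 256882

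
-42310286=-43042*983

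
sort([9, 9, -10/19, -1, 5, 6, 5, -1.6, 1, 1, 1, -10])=[-10, -1.6, -1, -10/19, 1, 1, 1, 5, 5, 6, 9, 9]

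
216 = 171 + 45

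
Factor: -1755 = -1 * 3^3 * 5^1 * 13^1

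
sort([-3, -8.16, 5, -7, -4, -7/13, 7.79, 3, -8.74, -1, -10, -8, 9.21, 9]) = [-10, -8.74, -8.16, -8, -7, -4, -3, -1, -7/13, 3, 5, 7.79, 9, 9.21]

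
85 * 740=62900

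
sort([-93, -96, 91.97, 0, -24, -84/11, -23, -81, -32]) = [-96, -93, -81, -32, -24, -23, -84/11, 0, 91.97]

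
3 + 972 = 975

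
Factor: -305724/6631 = -1*2^2*3^1*19^(-1)*73^1 = -876/19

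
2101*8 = 16808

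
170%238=170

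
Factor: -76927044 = -1*2^2*3^1*6410587^1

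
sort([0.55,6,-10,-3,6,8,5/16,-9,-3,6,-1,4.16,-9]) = [-10,-9,-9,-3,-3,-1,5/16,0.55,4.16,6,6,6,8]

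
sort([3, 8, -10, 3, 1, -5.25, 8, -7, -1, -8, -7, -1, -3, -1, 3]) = [-10, -8, -7, -7, -5.25, -3, -1, -1, -1, 1, 3, 3, 3, 8, 8]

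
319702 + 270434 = 590136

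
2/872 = 1/436 ≈ 0.00229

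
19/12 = 1+7/12 ≈ 1.58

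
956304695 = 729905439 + 226399256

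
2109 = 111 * 19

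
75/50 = 3/2 = 1.50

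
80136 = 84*954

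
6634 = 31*214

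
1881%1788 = 93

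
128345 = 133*965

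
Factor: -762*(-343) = 2^1*3^1*7^3*127^1 = 261366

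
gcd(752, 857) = 1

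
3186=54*59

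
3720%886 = 176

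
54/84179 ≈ 0.000641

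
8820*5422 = 47822040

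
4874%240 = 74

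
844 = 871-27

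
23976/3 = 7992 = 7992.00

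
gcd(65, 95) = 5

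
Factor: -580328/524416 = -1*2^(-4)*7^1*17^(-1)*43^1 = -301/272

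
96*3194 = 306624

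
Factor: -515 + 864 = 349^1 = 349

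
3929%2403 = 1526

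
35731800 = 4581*7800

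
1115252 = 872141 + 243111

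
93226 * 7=652582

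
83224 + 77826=161050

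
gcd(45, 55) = 5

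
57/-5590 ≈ -0.0102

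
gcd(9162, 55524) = 6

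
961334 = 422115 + 539219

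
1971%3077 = 1971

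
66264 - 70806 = -4542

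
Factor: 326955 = 3^1 * 5^1 * 71^1 * 307^1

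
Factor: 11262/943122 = 19^(-1)*1877^1*8273^(-1) = 1877/157187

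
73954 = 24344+49610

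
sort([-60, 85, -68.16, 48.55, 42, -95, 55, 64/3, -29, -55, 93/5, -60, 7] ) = [-95, -68.16, -60, -60, -55, -29, 7, 93/5, 64/3, 42, 48.55, 55, 85] 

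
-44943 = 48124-93067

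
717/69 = 10 + 9/23 ≈ 10.39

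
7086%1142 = 234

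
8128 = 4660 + 3468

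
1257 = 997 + 260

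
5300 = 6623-1323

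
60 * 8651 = 519060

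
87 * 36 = 3132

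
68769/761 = 90 + 279/761 ≈ 90.37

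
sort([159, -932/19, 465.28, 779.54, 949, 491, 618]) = [-932/19, 159, 465.28, 491, 618, 779.54, 949]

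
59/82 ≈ 0.720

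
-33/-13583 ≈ 0.00243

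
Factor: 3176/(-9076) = -1*2^1*397^1*2269^(-1) = -794/2269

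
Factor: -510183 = -1*3^2*56687^1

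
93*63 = 5859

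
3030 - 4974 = -1944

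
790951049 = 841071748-50120699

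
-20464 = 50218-70682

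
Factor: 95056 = 2^4 * 13^1 * 457^1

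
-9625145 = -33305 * 289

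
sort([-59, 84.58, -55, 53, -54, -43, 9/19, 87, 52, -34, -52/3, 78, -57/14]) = [-59, -55, -54, -43, -34, -52/3, -57/14, 9/19, 52, 53, 78, 84.58, 87]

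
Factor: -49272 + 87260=2^2 * 9497^1=37988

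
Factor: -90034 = -1*2^1*7^1*59^1*109^1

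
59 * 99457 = 5867963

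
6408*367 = 2351736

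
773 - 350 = 423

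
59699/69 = 865 + 14/69≈865.20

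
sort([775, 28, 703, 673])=[28, 673, 703, 775]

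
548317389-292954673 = 255362716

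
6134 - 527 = 5607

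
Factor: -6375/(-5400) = 2^(-3)*3^(-2)*5^1*17^1 = 85/72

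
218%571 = 218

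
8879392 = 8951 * 992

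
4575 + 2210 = 6785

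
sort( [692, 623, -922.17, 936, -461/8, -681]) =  [-922.17, -681, -461/8, 623, 692, 936]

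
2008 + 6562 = 8570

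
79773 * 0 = 0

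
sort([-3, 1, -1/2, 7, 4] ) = [-3, -1/2, 1, 4, 7] 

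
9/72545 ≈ 0.000124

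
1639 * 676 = 1107964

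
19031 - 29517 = -10486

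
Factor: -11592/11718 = -1*2^2*3^(-1)*23^1*31^(-1) = -92/93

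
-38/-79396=19/39698 ≈ 0.000479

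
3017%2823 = 194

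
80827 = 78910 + 1917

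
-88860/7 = -12694 - 2/7 ≈ -12694.29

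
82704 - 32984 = 49720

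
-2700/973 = -2 - 754/973 ≈ -2.77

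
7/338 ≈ 0.0207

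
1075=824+251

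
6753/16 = 422 + 1/16≈422.06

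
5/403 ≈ 0.0124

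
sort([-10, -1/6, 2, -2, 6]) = [-10, -2, -1/6, 2, 6]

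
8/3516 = 2/879 ≈ 0.00228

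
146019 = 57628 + 88391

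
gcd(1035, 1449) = 207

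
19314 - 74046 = -54732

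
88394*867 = 76637598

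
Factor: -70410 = -1 * 2^1 * 3^1 * 5^1 * 2347^1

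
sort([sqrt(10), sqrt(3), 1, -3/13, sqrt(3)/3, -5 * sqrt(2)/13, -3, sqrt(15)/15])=[-3, -5 * sqrt(2)/13, -3/13, sqrt(15)/15, sqrt(3)/3, 1, sqrt(3), sqrt(10)]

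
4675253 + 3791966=8467219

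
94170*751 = 70721670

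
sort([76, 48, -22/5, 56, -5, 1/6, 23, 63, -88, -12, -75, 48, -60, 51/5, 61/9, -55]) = [-88, -75, -60, -55, -12, -5, -22/5, 1/6, 61/9, 51/5, 23, 48, 48, 56, 63, 76]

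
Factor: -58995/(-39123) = 3^(-2) * 5^1 * 7^(-1) * 19^1 = 95/63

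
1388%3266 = 1388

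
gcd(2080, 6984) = 8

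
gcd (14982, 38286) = 6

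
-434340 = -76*5715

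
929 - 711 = 218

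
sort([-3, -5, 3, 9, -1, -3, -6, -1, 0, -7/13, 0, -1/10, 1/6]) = [-6, -5, -3, -3, -1, -1, -7/13, -1/10, 0, 0, 1/6, 3, 9]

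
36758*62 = 2278996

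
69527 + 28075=97602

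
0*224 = 0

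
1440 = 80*18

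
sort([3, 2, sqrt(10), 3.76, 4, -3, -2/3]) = [-3, -2/3, 2, 3, sqrt(10), 3.76, 4]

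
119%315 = 119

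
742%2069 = 742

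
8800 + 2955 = 11755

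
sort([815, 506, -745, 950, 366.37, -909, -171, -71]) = [-909, -745, -171, -71, 366.37, 506, 815, 950]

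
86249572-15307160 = 70942412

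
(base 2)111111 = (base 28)27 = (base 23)2h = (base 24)2f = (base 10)63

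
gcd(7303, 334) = 1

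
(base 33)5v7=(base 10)6475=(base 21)ee7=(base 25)a90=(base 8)14513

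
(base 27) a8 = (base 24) be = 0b100010110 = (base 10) 278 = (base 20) di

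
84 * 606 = 50904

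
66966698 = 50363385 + 16603313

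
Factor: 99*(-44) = -1*2^2*3^2*11^2 = -4356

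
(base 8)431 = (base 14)161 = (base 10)281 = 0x119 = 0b100011001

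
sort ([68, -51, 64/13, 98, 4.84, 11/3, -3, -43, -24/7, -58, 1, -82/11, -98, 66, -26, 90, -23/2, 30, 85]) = [-98, -58, -51, -43, -26, -23/2, -82/11, -24/7, -3, 1, 11/3, 4.84, 64/13, 30, 66, 68, 85, 90, 98]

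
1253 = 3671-2418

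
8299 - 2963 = 5336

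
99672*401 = 39968472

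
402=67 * 6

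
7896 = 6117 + 1779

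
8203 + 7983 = 16186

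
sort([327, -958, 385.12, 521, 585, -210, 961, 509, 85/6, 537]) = [-958, -210, 85/6, 327, 385.12, 509, 521, 537, 585, 961]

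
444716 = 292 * 1523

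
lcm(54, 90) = 270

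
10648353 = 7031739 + 3616614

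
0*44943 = 0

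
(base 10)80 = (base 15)55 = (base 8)120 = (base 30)2k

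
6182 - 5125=1057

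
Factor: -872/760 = -1*5^(-1)*19^(-1)*109^1 = -109/95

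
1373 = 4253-2880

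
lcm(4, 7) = 28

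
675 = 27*25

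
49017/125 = 392 + 17/125 ≈ 392.14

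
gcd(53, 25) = 1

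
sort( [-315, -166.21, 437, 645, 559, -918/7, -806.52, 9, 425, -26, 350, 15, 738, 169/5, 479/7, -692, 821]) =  [-806.52, -692, -315, -166.21, -918/7, -26, 9, 15, 169/5, 479/7, 350, 425, 437, 559, 645, 738, 821]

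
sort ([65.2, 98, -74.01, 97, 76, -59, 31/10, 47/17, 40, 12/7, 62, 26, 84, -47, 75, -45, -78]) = [-78, -74.01, -59, -47, -45, 12/7, 47/17, 31/10, 26, 40, 62, 65.2, 75, 76, 84, 97, 98]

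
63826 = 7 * 9118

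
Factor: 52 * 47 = 2^2 * 13^1 * 47^1 = 2444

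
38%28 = 10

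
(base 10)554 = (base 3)202112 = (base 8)1052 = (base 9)675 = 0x22a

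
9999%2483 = 67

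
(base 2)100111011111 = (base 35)227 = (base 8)4737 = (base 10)2527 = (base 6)15411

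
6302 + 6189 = 12491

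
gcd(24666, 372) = 6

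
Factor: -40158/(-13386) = 3^1 = 3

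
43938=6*7323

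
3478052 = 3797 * 916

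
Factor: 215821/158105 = 5^(-1)*19^1*37^1*103^(-1) = 703/515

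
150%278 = 150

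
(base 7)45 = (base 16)21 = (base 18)1f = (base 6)53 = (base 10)33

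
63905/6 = 10650 + 5/6 ≈ 10650.83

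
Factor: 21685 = 5^1*4337^1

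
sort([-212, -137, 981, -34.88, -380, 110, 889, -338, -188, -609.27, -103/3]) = [-609.27, -380, -338, -212, -188, -137, -34.88, -103/3, 110, 889, 981]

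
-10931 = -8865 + -2066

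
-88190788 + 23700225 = -64490563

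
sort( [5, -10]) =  [-10, 5]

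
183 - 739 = -556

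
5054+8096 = 13150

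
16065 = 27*595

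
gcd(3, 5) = 1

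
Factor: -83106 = -1 * 2^1 * 3^7 * 19^1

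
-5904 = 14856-20760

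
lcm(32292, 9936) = 129168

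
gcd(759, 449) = 1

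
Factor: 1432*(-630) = -1*2^4*3^2*5^1*7^1*179^1 = -902160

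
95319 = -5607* (-17)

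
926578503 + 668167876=1594746379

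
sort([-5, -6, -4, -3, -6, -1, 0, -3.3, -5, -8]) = [-8, -6, -6, -5, -5, -4, -3.3, -3, -1, 0]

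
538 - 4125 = -3587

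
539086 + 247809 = 786895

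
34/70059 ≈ 0.000485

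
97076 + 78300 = 175376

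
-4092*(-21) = 85932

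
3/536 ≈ 0.00560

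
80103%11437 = 44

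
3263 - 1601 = 1662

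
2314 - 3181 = -867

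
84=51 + 33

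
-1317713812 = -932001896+-385711916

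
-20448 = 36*(-568)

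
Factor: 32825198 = 2^1*7^2*17^2*19^1*61^1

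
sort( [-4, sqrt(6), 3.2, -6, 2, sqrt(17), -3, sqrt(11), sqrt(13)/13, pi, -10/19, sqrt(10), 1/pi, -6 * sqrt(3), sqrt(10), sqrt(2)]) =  [-6 * sqrt(3), -6, -4, -3, -10/19, sqrt(13)/13, 1/pi, sqrt(2), 2, sqrt(6), pi, sqrt(10), sqrt(10), 3.2, sqrt(11), sqrt(17)]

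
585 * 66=38610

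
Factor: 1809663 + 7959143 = 2^1 * 367^1 * 13309^1 = 9768806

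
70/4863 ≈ 0.0144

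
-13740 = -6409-7331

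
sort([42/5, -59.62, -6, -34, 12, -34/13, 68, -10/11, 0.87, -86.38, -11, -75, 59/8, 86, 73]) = [-86.38, -75, -59.62, -34, -11, -6, -34/13, -10/11, 0.87, 59/8, 42/5, 12, 68, 73, 86]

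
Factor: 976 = 2^4*61^1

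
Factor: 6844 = 2^2*29^1*59^1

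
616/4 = 154 = 154.00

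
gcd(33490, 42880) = 10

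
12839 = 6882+5957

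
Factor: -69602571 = -1 * 3^4 * 173^1 * 4967^1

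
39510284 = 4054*9746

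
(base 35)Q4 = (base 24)1E2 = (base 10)914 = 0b1110010010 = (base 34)QU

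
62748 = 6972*9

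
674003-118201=555802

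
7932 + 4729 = 12661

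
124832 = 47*2656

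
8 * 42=336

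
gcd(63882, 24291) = 9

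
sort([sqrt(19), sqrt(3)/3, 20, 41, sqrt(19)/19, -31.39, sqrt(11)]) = [-31.39, sqrt(19)/19, sqrt(3)/3, sqrt(11), sqrt(19), 20, 41]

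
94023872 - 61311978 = 32711894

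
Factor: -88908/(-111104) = 2^(-7) * 3^1 * 7^(-1) * 239^1 = 717/896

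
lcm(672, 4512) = 31584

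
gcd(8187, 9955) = 1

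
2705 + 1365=4070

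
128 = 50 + 78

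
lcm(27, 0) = 0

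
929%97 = 56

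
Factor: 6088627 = 6088627^1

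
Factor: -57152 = -1*2^6*19^1*47^1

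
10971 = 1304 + 9667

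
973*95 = 92435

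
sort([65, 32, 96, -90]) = [-90, 32, 65, 96]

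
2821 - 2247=574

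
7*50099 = 350693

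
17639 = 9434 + 8205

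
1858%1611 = 247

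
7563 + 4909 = 12472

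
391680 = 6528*60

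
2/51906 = 1/25953 ≈ 0.0000385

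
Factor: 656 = 2^4*41^1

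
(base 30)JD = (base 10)583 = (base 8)1107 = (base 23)128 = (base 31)IP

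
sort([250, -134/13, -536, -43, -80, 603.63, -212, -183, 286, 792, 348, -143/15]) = [-536, -212, -183, -80, -43, -134/13, -143/15, 250, 286, 348, 603.63, 792]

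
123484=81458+42026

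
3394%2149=1245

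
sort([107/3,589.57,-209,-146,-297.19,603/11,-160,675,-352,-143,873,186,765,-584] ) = [-584,-352,-297.19,-209,-160,-146,-143,107/3,603/11,186,589.57,675,765,873] 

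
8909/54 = 164+53/54≈164.98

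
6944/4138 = 1 + 1403/2069 ≈ 1.68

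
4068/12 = 339 = 339.00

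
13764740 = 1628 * 8455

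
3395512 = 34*99868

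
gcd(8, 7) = 1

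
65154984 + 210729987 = 275884971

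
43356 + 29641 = 72997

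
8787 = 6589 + 2198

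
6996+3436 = 10432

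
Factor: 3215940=2^2*3^1*5^1*7^1*13^1*19^1*31^1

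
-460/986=-230/493 ≈ -0.467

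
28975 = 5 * 5795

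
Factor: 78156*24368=2^6*3^2*13^1*167^1*1523^1=1904505408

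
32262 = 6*5377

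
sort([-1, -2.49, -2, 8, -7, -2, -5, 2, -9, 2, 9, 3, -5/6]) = [-9, -7, -5, -2.49, -2, -2, -1, -5/6, 2, 2, 3, 8, 9]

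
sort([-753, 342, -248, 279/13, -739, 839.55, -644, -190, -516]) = [-753, -739, -644, -516, -248, -190, 279/13, 342, 839.55]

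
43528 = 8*5441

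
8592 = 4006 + 4586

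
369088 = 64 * 5767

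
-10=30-40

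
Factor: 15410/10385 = 2^1 * 23^1 * 31^(-1) = 46/31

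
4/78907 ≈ 0.0000507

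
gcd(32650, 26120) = 6530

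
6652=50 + 6602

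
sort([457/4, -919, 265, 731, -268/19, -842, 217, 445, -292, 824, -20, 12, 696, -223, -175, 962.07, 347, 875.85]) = [-919, -842, -292, -223, -175, -20, -268/19, 12, 457/4, 217, 265, 347, 445, 696, 731, 824, 875.85, 962.07]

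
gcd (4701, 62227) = 1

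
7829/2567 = 3 + 128/2567 ≈ 3.05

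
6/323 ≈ 0.0186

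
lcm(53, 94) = 4982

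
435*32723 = 14234505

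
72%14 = 2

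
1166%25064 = 1166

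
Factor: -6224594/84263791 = -1 * 2^1 * 43^1 * 72379^1 * 84263791^(-1)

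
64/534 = 32/267 ≈ 0.120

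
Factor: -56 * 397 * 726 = -1 * 2^4 * 3^1 * 7^1 * 11^2 * 397^1 = -16140432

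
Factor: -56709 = -1*3^2*6301^1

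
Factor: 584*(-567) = -1*2^3*3^4*7^1*73^1 = -331128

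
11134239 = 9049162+2085077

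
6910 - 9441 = -2531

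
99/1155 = 3/35 ≈ 0.0857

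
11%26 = 11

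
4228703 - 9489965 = -5261262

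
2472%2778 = 2472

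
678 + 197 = 875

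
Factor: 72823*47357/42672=2^(-4)*3^(-1)*7^(-1)*23^1*29^1*71^1*127^(-1)*72823^1=3448678811/42672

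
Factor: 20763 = 3^3*769^1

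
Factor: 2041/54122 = 2^(-1)*13^1*157^1*27061^(-1)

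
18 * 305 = 5490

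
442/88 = 5 + 1/44 ≈ 5.02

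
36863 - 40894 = -4031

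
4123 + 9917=14040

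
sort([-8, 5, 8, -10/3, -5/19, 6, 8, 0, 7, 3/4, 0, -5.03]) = [-8, -5.03, -10/3, -5/19, 0, 0, 3/4, 5, 6, 7, 8, 8]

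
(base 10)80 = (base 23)3b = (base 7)143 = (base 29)2m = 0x50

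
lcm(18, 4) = 36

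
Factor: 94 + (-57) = 37^1 = 37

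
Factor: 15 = 3^1 * 5^1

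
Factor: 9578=2^1*4789^1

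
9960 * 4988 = 49680480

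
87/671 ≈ 0.130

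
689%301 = 87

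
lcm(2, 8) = 8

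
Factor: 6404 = 2^2 * 1601^1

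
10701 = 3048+7653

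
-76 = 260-336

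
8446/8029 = 1 + 417/8029 ≈ 1.05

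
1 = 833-832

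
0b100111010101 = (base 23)4ha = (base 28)35p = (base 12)1559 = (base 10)2517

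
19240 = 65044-45804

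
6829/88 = 77+53/88 ≈ 77.60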